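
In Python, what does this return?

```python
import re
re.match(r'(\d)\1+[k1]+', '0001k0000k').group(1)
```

'0'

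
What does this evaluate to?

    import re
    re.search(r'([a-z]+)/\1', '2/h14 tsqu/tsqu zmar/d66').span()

(6, 15)

`\1` has to match the exact text group 1 already captured.
The match spans [6:15] → 'tsqu/tsqu'.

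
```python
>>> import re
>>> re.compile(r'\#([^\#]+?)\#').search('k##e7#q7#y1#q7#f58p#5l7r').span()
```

(2, 6)

`search` walks the string left to right and returns the first match it finds.
The match spans [2:6] → '#e7#'.
Captured: group 1 = 'e7'.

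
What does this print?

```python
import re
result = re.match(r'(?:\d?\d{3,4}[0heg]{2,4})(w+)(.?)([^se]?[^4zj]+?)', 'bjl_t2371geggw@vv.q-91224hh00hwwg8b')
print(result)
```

Pattern: optionally a digit, then 3 to 4 of a digit, then 2 to 4 of one of [0heg] (non-capturing group); then one or more of a literal 'w' (captured); then optionally any character (captured); then optionally any character except [se], then one or more of any character except [4zj] (lazy) (captured).
`re.match` won't scan ahead — the pattern has to work from the very first character.
Here position 0 doesn't satisfy it, so the call returns None.

None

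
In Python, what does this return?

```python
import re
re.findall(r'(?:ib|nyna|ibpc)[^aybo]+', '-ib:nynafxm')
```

['ib:n']

Matches: at [1:5] → 'ib:n'.
With no groups in the pattern, `findall` gives back each whole match — 1 here.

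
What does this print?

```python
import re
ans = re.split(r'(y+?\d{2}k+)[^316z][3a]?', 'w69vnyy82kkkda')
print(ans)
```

['w69vn', 'yy82kkk', '']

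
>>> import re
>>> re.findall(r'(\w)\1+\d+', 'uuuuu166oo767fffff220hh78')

['u', 'o', 'f', 'h']

`\1` is not a pattern — it's the concrete string captured by group 1, re-applied verbatim.
Because there's exactly one group, `findall` drops the full match and keeps group 1 from each hit.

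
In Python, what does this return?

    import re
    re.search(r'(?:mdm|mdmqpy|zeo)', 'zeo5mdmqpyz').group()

'zeo'

`re.search` tries every starting position until one works.
The match spans [0:3] → 'zeo'.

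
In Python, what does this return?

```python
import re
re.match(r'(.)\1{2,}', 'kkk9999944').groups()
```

The match spans [0:3] → 'kkk'.
Captured: group 1 = 'k'.

('k',)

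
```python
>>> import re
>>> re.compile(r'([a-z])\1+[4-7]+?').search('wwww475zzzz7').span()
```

After group 1 captures some text, `\1` only succeeds where that same text appears again.
`re.search` scans for the first position where the pattern succeeds.
The match spans [0:5] → 'wwww4'.
Captured: group 1 = 'w'.

(0, 5)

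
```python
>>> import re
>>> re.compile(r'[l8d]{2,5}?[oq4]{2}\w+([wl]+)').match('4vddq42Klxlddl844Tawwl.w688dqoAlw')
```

None

The pattern matches 2 to 5 of one of [l8d] (lazy), then exactly 2 of one of [oq4]; then one or more of a word character; then one or more of one of [wl] (captured).
`re.match` won't scan ahead — the pattern has to work from the very first character.
Here the string doesn't start with a match, so the call returns None.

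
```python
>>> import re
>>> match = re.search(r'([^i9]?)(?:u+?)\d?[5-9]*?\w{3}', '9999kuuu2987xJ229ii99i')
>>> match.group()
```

This matches optionally any character except [i9] (captured); then one or more of a literal 'u' (lazy) (non-capturing group); then optionally a digit, then zero or more of a character in [5-9] (lazy), then exactly 3 of a word character.
The `?` after the quantifier makes it lazy — it takes as little as possible before letting the rest of the pattern try.
`re.search` scans for the first position where the pattern succeeds.
The match spans [4:9] → 'kuuu2'.
Captured: group 1 = 'k'.

'kuuu2'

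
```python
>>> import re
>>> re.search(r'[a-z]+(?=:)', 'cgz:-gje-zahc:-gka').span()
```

Lookahead/lookbehind check context without consuming it, so the matched span excludes the asserted characters.
Unlike `match`, `search` isn't anchored — it looks for the pattern anywhere in the string.
The match spans [0:3] → 'cgz'.

(0, 3)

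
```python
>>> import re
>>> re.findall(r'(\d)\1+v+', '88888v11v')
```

['8', '1']

`\1` has to match the exact text group 1 already captured.
Scanning left to right: at [0:6] match '88888v', group 1 = '8'; at [6:9] match '11v', group 1 = '1'.
`findall` collects group 1 from each match (2 total).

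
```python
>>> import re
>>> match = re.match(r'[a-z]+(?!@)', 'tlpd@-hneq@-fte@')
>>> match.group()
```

'tlp'

Because the assertion is negative and zero-width, positions next to the forbidden text are skipped.
`re.match` only tries the pattern at the start of the string.
The match spans [0:3] → 'tlp'.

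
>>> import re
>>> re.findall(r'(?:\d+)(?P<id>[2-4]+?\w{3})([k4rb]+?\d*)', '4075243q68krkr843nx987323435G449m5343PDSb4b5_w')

[('3q68', 'k'), ('35G4', '49'), ('3PDS', 'b4')]

Because the quantifier is non-greedy, it stops expanding at the earliest point where the rest of the pattern can succeed.
Multiple groups make `findall` return tuples — one 2-tuple for each match.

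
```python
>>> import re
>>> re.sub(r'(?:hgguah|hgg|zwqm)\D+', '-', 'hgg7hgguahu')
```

Each match is replaced by '-'.

'hgg7-'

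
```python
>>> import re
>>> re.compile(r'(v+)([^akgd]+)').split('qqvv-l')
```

['qq', 'vv', '-l', '']

This matches one or more of a literal 'v' (captured); then one or more of any character except [akgd] (captured).
Matches to split on: at [2:6] → 'vv-l'.
The group in the pattern means `split` returns the separators' captures alongside the pieces.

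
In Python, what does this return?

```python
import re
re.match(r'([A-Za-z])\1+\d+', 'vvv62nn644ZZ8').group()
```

`\1` is not a pattern — it's the concrete string captured by group 1, re-applied verbatim.
`re.match` only tries the pattern at the start of the string.
The match spans [0:5] → 'vvv62'.
Captured: group 1 = 'v'.

'vvv62'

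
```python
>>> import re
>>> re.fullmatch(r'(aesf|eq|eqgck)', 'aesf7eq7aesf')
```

None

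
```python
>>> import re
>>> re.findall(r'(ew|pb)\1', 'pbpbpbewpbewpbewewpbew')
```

['pb', 'ew']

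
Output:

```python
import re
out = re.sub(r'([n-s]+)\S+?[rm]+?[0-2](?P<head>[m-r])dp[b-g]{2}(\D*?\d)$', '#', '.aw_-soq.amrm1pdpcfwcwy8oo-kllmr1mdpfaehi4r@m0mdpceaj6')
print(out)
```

.aw_-#

The pattern matches one or more of a character in [n-s] (captured); then one or more of a non-whitespace character (lazy), then one or more of one of [rm] (lazy), then a character in [0-2]; then a character in [m-r] (captured as 'head'); then the literal 'dp', then exactly 2 of a character in [b-g]; then zero or more of a non-digit (lazy), then a digit (captured); then anchored at the end.
Matches: at [5:54] → 'soq.amrm1pdpcfwcwy8oo-kllmr1mdpfaehi4r@m0mdpceaj6'.
`sub` substitutes '#' at each match site.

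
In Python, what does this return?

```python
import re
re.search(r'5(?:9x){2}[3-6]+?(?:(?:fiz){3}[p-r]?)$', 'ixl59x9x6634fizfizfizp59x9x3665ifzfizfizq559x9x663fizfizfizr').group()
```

'59x9x663fizfizfizr'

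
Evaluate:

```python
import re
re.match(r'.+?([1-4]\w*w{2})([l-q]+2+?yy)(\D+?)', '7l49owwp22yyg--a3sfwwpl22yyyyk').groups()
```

('49oww', 'p22yy', 'g')

This matches one or more of any character (lazy); then a character in [1-4], then zero or more of a word character, then exactly 2 of the literal 'w' (captured); then one or more of a character in [l-q], then one or more of the literal '2' (lazy), then the literal 'yy' (captured); then one or more of a non-digit (lazy) (captured).
`re.match` only tries the pattern at the start of the string.
The match spans [0:13] → '7l49owwp22yyg'.
Captured: group 1 = '49oww', group 2 = 'p22yy', group 3 = 'g'.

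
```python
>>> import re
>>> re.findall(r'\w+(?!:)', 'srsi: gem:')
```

['srs', 'ge']

The negative lookaround is zero-width — it rules out positions where the adjacent text would match, without consuming anything.
Matches: at [0:3] → 'srs'; at [6:8] → 'ge'.
With no groups in the pattern, `findall` gives back each whole match — 2 here.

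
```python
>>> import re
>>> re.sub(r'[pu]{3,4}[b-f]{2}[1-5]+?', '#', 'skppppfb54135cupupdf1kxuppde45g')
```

This matches 3 to 4 of one of [pu], then exactly 2 of a character in [b-f]; then one or more of a character in [1-5] (lazy).
With the lazy modifier that quantifier settles for the fewest repetitions that let the rest of the pattern succeed (the atoms after it are unaffected and can still be greedy).
Matches: at [2:9] → 'ppppfb5'; at [14:21] → 'upupdf1'; at [23:29] → 'uppde4'.
Every occurrence is swapped for '#'.

'sk#4135c#kx#5g'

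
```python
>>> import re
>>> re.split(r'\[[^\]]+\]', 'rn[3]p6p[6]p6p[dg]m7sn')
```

`split` removes every match and returns the 4 fragments in between.

['rn', 'p6p', 'p6p', 'm7sn']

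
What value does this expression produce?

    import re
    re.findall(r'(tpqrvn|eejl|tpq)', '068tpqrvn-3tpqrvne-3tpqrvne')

['tpqrvn', 'tpqrvn', 'tpqrvn']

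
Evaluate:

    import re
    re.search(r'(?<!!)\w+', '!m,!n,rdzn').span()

(6, 10)

A negative assertion filters positions out without eating any characters.
`search` walks the string left to right and returns the first match it finds.
The match spans [6:10] → 'rdzn'.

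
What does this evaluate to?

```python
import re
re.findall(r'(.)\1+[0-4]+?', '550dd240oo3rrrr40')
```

['5', 'd', 'o', 'r']

A backreference is literal: `\1` must see the identical characters the first group matched.
Matches: at [0:3] match '550', group 1 = '5'; at [3:6] match 'dd2', group 1 = 'd'; at [8:11] match 'oo3', group 1 = 'o'; at [11:16] match 'rrrr4', group 1 = 'r'.
`findall` collects group 1 from each match (4 total).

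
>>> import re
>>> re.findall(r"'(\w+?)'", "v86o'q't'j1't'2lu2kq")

Matches: at [4:7] match "'q'", group 1 = 'q'; at [8:12] match "'j1'", group 1 = 'j1'.
Because there's exactly one group, `findall` drops the full match and keeps group 1 from each hit.

['q', 'j1']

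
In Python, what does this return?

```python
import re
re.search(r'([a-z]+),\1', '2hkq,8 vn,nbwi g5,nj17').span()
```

`\1` is not a pattern — it's the concrete string captured by group 1, re-applied verbatim.
The match spans [8:11] → 'n,n'.

(8, 11)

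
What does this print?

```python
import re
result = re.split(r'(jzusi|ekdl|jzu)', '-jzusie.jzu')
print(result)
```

`|` is ordered: at each position the engine commits to the first alternative that works.
Matches to split on: at [1:6] → 'jzusi'; at [8:11] → 'jzu'.
Because the pattern has a capturing group, `split` also inserts each captured text between the pieces.

['-', 'jzusi', 'e.', 'jzu', '']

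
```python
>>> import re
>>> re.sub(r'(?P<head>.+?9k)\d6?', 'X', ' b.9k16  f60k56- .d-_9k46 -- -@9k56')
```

'XXX'

Pattern: one or more of any character (lazy), then the literal '9k' (captured as 'head'); then a digit, then optionally a literal '6'.
With the lazy modifier that quantifier settles for the fewest repetitions that let the rest of the pattern succeed (the atoms after it are unaffected and can still be greedy).
Matches: at [0:7] → ' b.9k16'; at [7:25] → '  f60k56- .d-_9k46'; at [25:35] → ' -- -@9k56'.
Each match is replaced by 'X'.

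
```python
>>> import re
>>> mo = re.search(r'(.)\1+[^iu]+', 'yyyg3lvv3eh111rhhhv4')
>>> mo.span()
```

(0, 20)

`\1` has to match the exact text group 1 already captured.
The match spans [0:20] → 'yyyg3lvv3eh111rhhhv4'.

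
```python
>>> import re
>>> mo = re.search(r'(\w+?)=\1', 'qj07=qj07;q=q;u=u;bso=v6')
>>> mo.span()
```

(0, 9)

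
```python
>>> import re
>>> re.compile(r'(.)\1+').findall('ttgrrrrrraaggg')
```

['t', 'r', 'a', 'g']

`\1` has to match the exact text group 1 already captured.
Matches: at [0:2] match 'tt', group 1 = 't'; at [3:9] match 'rrrrrr', group 1 = 'r'; at [9:11] match 'aa', group 1 = 'a'; at [11:14] match 'ggg', group 1 = 'g'.
`findall` collects group 1 from each match (4 total).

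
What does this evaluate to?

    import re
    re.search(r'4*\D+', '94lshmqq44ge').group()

'4lshmqq'

Pattern: zero or more of a literal '4'; then one or more of a non-digit.
Unlike `match`, `search` isn't anchored — it looks for the pattern anywhere in the string.
The match spans [1:8] → '4lshmqq'.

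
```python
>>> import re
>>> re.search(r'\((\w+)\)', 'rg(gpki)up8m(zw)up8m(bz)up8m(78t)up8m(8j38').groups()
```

`re.search` tries every starting position until one works.
The match spans [2:8] → '(gpki)'.
Captured: group 1 = 'gpki'.

('gpki',)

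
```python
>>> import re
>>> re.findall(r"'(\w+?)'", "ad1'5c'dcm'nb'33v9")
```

['5c', 'nb']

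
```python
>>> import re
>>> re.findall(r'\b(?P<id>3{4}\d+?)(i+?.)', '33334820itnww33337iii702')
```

[('33334820', 'it')]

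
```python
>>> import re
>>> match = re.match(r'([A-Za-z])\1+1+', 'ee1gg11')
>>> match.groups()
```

('e',)

After group 1 captures some text, `\1` only succeeds where that same text appears again.
`re.match` won't scan ahead — the pattern has to work from the very first character.
The match spans [0:3] → 'ee1'.
Captured: group 1 = 'e'.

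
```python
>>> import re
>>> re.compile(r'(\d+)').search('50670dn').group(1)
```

The match spans [0:5] → '50670'.
Captured: group 1 = '50670'.

'50670'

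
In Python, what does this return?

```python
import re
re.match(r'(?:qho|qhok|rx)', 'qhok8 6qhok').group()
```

'qho'

Alternation tries branches left to right and keeps the first one that lets the overall match succeed at that position.
With `match`, the pattern is implicitly anchored at the beginning.
The match spans [0:3] → 'qho'.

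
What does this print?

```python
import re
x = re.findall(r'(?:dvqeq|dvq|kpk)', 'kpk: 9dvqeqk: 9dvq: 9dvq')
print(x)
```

['kpk', 'dvqeq', 'dvq', 'dvq']

Alternation tries branches left to right and keeps the first one that lets the overall match succeed at that position.
Matches: at [0:3] → 'kpk'; at [6:11] → 'dvqeq'; at [15:18] → 'dvq'; at [21:24] → 'dvq'.
`findall` yields the raw match text (4 of them) because the pattern has no groups.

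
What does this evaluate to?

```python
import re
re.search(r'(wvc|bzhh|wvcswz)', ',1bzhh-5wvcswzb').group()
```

The match spans [2:6] → 'bzhh'.

'bzhh'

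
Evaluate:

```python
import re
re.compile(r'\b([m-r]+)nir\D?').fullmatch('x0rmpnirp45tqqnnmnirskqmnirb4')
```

None

Pattern: a word boundary (`\b`, zero-width); then one or more of a character in [m-r] (captured); then the literal 'nir', then optionally a non-digit.
`re.fullmatch` requires the pattern to consume the entire string.
Here the string isn't matched end-to-end, so the call returns None.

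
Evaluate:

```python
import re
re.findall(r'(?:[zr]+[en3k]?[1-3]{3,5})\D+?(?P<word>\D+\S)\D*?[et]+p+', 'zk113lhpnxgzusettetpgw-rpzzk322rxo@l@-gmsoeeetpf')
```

Pattern: one or more of one of [zr], then optionally one of [en3k], then 3 to 5 of a character in [1-3] (non-capturing group); then one or more of a non-digit (lazy); then one or more of a non-digit, then a non-whitespace character (captured as 'word'); then zero or more of a non-digit (lazy), then one or more of one of [et], then one or more of a literal 'p'.
Because the quantifier is non-greedy, it stops expanding at the earliest point where the rest of the pattern can succeed.
Scanning left to right: at [0:20] match 'zk113lhpnxgzusettetp', group 1 = 'hpnxgzusette'; at [25:47] match 'zzk322rxo@l@-gmsoeeetp', group 1 = 'xo@l@-gmsoeee'.
`findall` collects group 1 from each match (2 total).

['hpnxgzusette', 'xo@l@-gmsoeee']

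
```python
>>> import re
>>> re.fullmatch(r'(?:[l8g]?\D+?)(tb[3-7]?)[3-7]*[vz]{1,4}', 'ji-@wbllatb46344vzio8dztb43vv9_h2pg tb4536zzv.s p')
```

Pattern: optionally one of [l8g], then one or more of a non-digit (lazy) (non-capturing group); then the literal 'tb', then optionally a character in [3-7] (captured); then zero or more of a character in [3-7], then 1 to 4 of one of [vz].
`fullmatch` succeeds only if the pattern covers the string from start to end.
Here the string isn't matched end-to-end, so the call returns None.

None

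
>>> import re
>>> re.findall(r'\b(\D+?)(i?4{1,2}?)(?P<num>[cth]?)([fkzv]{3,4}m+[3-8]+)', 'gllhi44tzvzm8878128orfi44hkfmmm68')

The pattern matches a word boundary (`\b`, zero-width); then one or more of a non-digit (lazy) (captured); then optionally a literal 'i', then 1 to 2 of the literal '4' (lazy) (captured); then optionally one of [cth] (captured as 'num'); then 3 to 4 of one of [fkzv], then one or more of a literal 'm', then one or more of a character in [3-8] (captured).
A `+?`/`*?`/`{m,n}?` starts at its minimum and grows only as far as needed for what follows to match.
Matches: at [0:16] match 'gllhi44tzvzm8878', groups = ('gllh', 'i44', 't', 'zvzm8878').
With 4 capturing groups, `findall` returns a 4-tuple per match.

[('gllh', 'i44', 't', 'zvzm8878')]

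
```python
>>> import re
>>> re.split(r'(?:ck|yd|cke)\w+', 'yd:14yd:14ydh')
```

Each match becomes a cut point; 2 segments remain.

['yd:14yd:14', '']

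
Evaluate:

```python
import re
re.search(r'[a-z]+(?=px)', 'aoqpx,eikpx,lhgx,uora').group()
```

The `(?=…)`/`(?<=…)` assertion just peeks at neighbouring text; it doesn't advance the match position.
`re.search` scans for the first position where the pattern succeeds.
The match spans [0:3] → 'aoq'.

'aoq'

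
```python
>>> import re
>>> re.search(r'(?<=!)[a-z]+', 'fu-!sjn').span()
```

(4, 7)

The `(?=…)`/`(?<=…)` assertion just peeks at neighbouring text; it doesn't advance the match position.
`re.search` scans for the first position where the pattern succeeds.
The match spans [4:7] → 'sjn'.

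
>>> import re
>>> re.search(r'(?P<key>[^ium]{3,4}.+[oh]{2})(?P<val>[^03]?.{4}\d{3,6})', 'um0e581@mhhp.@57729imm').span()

(2, 19)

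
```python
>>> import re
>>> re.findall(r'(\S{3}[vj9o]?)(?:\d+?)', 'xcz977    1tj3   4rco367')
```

Pattern: exactly 3 of a non-whitespace character, then optionally one of [vj9o] (captured); then one or more of a digit (lazy) (non-capturing group).
Scanning left to right: at [0:5] match 'xcz97', group 1 = 'xcz9'; at [10:14] match '1tj3', group 1 = '1tj'; at [17:22] match '4rco3', group 1 = '4rco'.
With a single group, `findall` returns only what that group captured — 3 items.

['xcz9', '1tj', '4rco']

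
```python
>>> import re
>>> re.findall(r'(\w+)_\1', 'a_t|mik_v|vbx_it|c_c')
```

A backreference is literal: `\1` must see the identical characters the first group matched.
Walking the string: at [17:20] match 'c_c', group 1 = 'c'.
One capturing group, so `findall` returns just the captured substring from the one match — 1 in all.

['c']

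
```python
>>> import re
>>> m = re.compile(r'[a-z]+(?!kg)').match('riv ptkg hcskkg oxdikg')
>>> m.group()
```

'riv'

Because the assertion is negative and zero-width, positions next to the forbidden text are skipped.
`re.match` only tries the pattern at the start of the string.
The match spans [0:3] → 'riv'.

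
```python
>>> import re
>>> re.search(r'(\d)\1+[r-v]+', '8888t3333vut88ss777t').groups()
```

('8',)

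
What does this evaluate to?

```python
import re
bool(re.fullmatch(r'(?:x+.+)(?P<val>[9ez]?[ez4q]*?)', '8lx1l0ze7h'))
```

Pattern: one or more of the literal 'x', then one or more of any character (non-capturing group); then optionally one of [9ez], then zero or more of one of [ez4q] (lazy) (captured as 'val').
`fullmatch` succeeds only if the pattern covers the string from start to end.
Here there's no way to consume every character, so the call returns None, and `bool(None)` is False.

False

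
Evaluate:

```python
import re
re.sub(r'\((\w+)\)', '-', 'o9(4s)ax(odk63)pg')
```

'o9-ax-pg'

Matches: at [2:6] → '(4s)'; at [8:15] → '(odk63)'.
Each match is replaced by '-'.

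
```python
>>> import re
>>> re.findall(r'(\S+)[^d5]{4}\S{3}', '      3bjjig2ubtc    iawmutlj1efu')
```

Pattern: one or more of a non-whitespace character (captured); then exactly 4 of any character except [d5], then exactly 3 of a non-whitespace character.
Walking the string: at [6:24] match '3bjjig2ubtc    iaw', group 1 = '3bjjig2ubtc'; at [24:33] match 'mutlj1efu', group 1 = 'mu'.
Because there's exactly one group, `findall` drops the full match and keeps group 1 from each hit.

['3bjjig2ubtc', 'mu']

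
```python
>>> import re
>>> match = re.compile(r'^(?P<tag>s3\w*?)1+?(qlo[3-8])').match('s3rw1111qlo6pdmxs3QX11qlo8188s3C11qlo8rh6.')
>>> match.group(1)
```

's3rw'

The match spans [0:12] → 's3rw1111qlo6'.
Captured: group 1 = 's3rw', group 2 = 'qlo6'.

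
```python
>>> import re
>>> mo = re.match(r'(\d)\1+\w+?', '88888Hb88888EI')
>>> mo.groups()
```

('8',)

The backreference `\1` re-matches whatever the first group consumed, character for character.
With `match`, the pattern is implicitly anchored at the beginning.
The match spans [0:6] → '88888H'.
Captured: group 1 = '8'.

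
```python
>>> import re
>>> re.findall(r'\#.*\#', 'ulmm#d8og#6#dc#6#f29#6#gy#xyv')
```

Matches: at [4:26] → '#d8og#6#dc#6#f29#6#gy#'.
No capturing groups, so `findall` returns the 1 full match string.

['#d8og#6#dc#6#f29#6#gy#']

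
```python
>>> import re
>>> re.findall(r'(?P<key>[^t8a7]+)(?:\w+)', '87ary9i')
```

With a single group, `findall` returns only what that group captured — 1 item.

['ry9']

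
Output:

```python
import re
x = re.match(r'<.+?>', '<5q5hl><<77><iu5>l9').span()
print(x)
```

Lazy quantifiers expand one character at a time until the remainder of the pattern can match.
`re.match` won't scan ahead — the pattern has to work from the very first character.
The match spans [0:7] → '<5q5hl>'.

(0, 7)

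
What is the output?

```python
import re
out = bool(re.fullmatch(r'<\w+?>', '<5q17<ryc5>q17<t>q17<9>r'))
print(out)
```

False

`fullmatch` succeeds only if the pattern covers the string from start to end.
Here there's no way to consume every character, so the call returns None, and `bool(None)` is False.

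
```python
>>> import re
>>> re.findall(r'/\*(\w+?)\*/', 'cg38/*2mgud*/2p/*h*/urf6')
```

['2mgud', 'h']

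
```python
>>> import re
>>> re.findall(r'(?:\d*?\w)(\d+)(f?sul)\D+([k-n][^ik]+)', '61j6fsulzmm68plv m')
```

[('6', 'fsul', 'm68plv m')]

Pattern: zero or more of a digit (lazy), then a word character (non-capturing group); then one or more of a digit (captured); then optionally a literal 'f', then the literal 'sul' (captured); then one or more of a non-digit; then a character in [k-n], then one or more of any character except [ik] (captured).
Multiple groups make `findall` return tuples — one 3-tuple for the one match.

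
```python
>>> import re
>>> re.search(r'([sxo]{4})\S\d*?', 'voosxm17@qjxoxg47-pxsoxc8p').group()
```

'oosxm'

The pattern matches exactly 4 of one of [sxo] (captured); then a non-whitespace character, then zero or more of a digit (lazy).
The `?` after the quantifier makes it lazy — it takes as little as possible before letting the rest of the pattern try.
`re.search` scans for the first position where the pattern succeeds.
The match spans [1:6] → 'oosxm'.
Captured: group 1 = 'oosx'.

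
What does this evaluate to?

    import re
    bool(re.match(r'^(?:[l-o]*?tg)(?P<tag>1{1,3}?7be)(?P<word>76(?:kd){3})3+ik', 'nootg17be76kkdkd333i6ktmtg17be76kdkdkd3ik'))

False

`re.match` only tries the pattern at the start of the string.
Here position 0 doesn't satisfy it, so the call returns None, and `bool(None)` is False.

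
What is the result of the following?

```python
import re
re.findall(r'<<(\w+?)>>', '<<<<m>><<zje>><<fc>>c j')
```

Walking the string: at [2:7] match '<<m>>', group 1 = 'm'; at [7:14] match '<<zje>>', group 1 = 'zje'; at [14:20] match '<<fc>>', group 1 = 'fc'.
Because there's exactly one group, `findall` drops the full match and keeps group 1 from each hit.

['m', 'zje', 'fc']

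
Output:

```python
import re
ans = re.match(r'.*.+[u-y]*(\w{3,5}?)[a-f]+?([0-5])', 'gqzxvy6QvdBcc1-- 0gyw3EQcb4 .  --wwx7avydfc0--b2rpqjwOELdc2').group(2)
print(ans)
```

2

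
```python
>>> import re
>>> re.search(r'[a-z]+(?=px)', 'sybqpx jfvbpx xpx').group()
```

'sybq'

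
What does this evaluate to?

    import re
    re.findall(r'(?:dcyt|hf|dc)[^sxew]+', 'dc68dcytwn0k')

['dc68dcyt']

With no groups in the pattern, `findall` gives back each whole match — 1 here.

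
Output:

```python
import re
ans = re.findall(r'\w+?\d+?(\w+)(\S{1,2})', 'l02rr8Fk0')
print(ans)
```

[('2rr8Fk', '0')]

Pattern: one or more of a word character (lazy), then one or more of a digit (lazy); then one or more of a word character (captured); then 1 to 2 of a non-whitespace character (captured).
`findall` packs the 2 group values into a tuple for every match.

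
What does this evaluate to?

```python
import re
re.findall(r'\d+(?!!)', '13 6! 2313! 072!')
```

The negative lookahead/lookbehind blocks any match where the forbidden context is present.
With no groups in the pattern, `findall` gives back each whole match — 3 here.

['13', '231', '07']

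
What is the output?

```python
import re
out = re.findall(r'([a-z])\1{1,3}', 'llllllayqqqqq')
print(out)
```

`\1` is not a pattern — it's the concrete string captured by group 1, re-applied verbatim.
With a single group, `findall` returns only what that group captured — 3 items.

['l', 'l', 'q']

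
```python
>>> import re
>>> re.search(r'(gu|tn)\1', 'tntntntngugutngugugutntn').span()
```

A backreference is literal: `\1` must see the identical characters the first group matched.
`re.search` tries every starting position until one works.
The match spans [0:4] → 'tntn'.
Captured: group 1 = 'tn'.

(0, 4)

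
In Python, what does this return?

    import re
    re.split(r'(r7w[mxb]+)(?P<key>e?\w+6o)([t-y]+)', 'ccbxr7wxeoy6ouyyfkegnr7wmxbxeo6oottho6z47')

['ccbx', 'r7wx', 'eoy6o', 'uyy', 'fkegnr7wmxbxeo6oottho6z47']

`re.split` interleaves the captured-group text with the surrounding fragments.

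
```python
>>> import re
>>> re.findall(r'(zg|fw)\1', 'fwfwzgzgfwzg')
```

After group 1 captures some text, `\1` only succeeds where that same text appears again.
Matches: at [0:4] match 'fwfw', group 1 = 'fw'; at [4:8] match 'zgzg', group 1 = 'zg'.
With a single group, `findall` returns only what that group captured — 2 items.

['fw', 'zg']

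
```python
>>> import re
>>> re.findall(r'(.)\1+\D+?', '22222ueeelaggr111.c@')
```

['2', 'e', 'g', '1']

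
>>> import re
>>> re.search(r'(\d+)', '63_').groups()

('63',)

The pattern matches one or more of a digit (captured).
`re.search` tries every starting position until one works.
The match spans [0:2] → '63'.
Captured: group 1 = '63'.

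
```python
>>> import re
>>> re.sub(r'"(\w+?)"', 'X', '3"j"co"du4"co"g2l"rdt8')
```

'3XcoXcoXrdt8'

Each match is replaced by 'X'.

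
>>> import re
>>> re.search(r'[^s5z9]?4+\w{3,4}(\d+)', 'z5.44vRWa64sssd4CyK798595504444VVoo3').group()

'.44vRWa64'

The match spans [2:11] → '.44vRWa64'.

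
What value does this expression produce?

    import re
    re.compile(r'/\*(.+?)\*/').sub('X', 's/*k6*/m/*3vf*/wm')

'sXmXwm'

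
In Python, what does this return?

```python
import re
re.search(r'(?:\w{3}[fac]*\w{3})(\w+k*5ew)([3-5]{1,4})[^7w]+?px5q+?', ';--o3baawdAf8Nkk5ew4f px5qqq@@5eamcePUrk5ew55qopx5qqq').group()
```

'o3baawdAf8Nkk5ew4f px5q'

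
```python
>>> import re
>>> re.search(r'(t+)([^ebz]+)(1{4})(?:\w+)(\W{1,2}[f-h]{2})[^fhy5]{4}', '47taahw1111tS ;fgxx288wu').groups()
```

This matches one or more of a literal 't' (captured); then one or more of any character except [ebz] (captured); then exactly 4 of a literal '1' (captured); then one or more of a word character (non-capturing group); then 1 to 2 of a non-word character, then exactly 2 of a character in [f-h] (captured); then exactly 4 of any character except [fhy5].
Unlike `match`, `search` isn't anchored — it looks for the pattern anywhere in the string.
The match spans [2:21] → 'taahw1111tS ;fgxx28'.
Captured: group 1 = 't', group 2 = 'aahw', group 3 = '1111', group 4 = ' ;fg'.

('t', 'aahw', '1111', ' ;fg')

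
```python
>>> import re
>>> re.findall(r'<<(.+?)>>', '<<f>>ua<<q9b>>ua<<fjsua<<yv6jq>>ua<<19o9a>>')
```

['f', 'q9b', 'fjsua<<yv6jq', '19o9a']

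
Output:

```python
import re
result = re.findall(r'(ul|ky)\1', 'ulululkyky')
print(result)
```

['ul', 'ky']

`\1` is not a pattern — it's the concrete string captured by group 1, re-applied verbatim.
Scanning left to right: at [0:4] match 'ulul', group 1 = 'ul'; at [6:10] match 'kyky', group 1 = 'ky'.
Because there's exactly one group, `findall` drops the full match and keeps group 1 from each hit.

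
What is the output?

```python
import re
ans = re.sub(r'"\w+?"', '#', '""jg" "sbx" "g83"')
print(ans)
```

Matches: at [1:5] → '"jg"'; at [6:11] → '"sbx"'; at [12:17] → '"g83"'.
`sub` substitutes '#' at each match site.

"# # #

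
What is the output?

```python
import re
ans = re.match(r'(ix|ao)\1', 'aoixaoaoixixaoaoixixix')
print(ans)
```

None

`match` is anchored at position 0; if the pattern doesn't fit there, it returns None.
Here position 0 doesn't satisfy it, so the call returns None.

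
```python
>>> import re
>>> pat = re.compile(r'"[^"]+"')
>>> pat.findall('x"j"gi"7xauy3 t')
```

['"j"']

Walking the string: at [1:4] → '"j"'.
With no groups in the pattern, `findall` gives back each whole match — 1 here.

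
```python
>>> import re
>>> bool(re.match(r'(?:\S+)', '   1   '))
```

False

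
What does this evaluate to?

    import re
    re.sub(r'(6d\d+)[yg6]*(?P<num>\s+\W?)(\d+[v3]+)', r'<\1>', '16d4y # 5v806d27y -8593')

'16d4y # 5v80<6d27>'

Pattern: the literal '6d', then one or more of a digit (captured); then zero or more of one of [yg6]; then one or more of whitespace, then optionally a non-word character (captured as 'num'); then one or more of a digit, then one or more of one of [v3] (captured).
Matches: at [12:23] → '6d27y -8593'.
Each match is replaced using the text its own group 1 captured.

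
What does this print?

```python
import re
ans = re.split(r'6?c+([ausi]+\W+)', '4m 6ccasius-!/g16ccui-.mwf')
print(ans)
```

['4m ', 'asius-!/', 'g1', 'ui-.', 'mwf']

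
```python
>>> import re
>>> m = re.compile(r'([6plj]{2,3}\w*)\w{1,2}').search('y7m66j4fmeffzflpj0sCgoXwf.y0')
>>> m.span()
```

(3, 25)

The match spans [3:25] → '66j4fmeffzflpj0sCgoXwf'.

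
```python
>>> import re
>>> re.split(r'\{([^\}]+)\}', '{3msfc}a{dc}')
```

['', '3msfc', 'a', 'dc', '']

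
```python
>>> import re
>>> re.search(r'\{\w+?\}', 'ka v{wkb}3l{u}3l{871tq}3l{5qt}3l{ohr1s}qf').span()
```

Unlike `match`, `search` isn't anchored — it looks for the pattern anywhere in the string.
The match spans [4:9] → '{wkb}'.

(4, 9)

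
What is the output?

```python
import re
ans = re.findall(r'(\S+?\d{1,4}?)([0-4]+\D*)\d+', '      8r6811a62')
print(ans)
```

Lazy quantifiers expand one character at a time until the remainder of the pattern can match.
With 2 capturing groups, `findall` returns a 2-tuple per match.

[('8r68', '11a')]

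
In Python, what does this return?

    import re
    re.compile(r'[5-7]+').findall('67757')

['67757']

This matches one or more of a character in [5-7].
Matches: at [0:5] → '67757'.
Since nothing is captured, `findall` lists the 1 matched substring directly.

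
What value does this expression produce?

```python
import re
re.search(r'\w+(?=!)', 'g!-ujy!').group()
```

'g'

Because the assertion is zero-width, the text it checks is not consumed and won't appear in the result.
The match spans [0:1] → 'g'.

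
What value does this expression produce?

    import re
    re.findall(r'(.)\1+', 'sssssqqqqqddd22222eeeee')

['s', 'q', 'd', '2', 'e']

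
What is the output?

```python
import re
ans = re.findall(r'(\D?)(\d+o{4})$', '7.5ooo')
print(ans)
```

Pattern: optionally a non-digit (captured); then one or more of a digit, then exactly 4 of a literal 'o' (captured); then anchored at the end.
`findall` packs the 2 group values into a tuple for every match.
Nothing in the string satisfies the pattern, so the list is empty.

[]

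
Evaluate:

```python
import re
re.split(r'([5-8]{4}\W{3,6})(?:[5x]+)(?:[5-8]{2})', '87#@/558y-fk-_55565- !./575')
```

['87#@/558y-fk-_5', '5565- !./', '']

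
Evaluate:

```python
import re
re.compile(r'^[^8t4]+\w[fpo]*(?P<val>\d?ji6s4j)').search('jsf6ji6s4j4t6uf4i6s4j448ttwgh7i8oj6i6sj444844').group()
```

'jsf6ji6s4j'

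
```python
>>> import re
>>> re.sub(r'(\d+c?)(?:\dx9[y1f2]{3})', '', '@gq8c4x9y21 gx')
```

Pattern: one or more of a digit, then optionally the literal 'c' (captured); then a digit, then the literal 'x9', then exactly 3 of one of [y1f2] (non-capturing group).
`sub` substitutes '' at each match site.

'@gq gx'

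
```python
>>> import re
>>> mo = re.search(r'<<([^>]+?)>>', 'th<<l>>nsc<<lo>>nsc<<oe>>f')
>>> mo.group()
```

`re.search` tries every starting position until one works.
The match spans [2:7] → '<<l>>'.
Captured: group 1 = 'l'.

'<<l>>'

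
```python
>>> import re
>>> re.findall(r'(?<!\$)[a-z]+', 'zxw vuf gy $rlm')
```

['zxw', 'vuf', 'gy', 'lm']

The negative lookaround is zero-width — it rules out positions where the adjacent text would match, without consuming anything.
No capturing groups, so `findall` returns the 4 full match strings.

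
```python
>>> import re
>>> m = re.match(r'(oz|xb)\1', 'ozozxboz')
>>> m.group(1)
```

'oz'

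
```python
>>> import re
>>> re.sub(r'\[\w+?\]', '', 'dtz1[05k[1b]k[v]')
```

'dtz1[05kk'

Matches: at [8:12] → '[1b]'; at [13:16] → '[v]'.
`sub` substitutes '' at each match site.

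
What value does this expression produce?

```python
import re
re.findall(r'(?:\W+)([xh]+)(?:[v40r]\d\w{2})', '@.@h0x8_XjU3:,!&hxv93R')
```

['hx']

The pattern matches one or more of a non-word character (non-capturing group); then one or more of one of [xh] (captured); then one of [v40r], then a digit, then exactly 2 of a word character (non-capturing group).
Matches: at [12:22] match ':,!&hxv93R', group 1 = 'hx'.
With a single group, `findall` returns only what that group captured — 1 item.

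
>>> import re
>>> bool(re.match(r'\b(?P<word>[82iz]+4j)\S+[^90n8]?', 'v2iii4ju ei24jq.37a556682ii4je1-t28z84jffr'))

False

Pattern: a word boundary (`\b`, zero-width); then one or more of one of [82iz], then the literal '4j' (captured as 'word'); then one or more of a non-whitespace character, then optionally any character except [90n8].
`match` is anchored at position 0; if the pattern doesn't fit there, it returns None.
Here position 0 doesn't satisfy it, so the call returns None, and `bool(None)` is False.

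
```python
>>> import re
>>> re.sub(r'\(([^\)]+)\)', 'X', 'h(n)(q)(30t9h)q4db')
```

Matches: at [1:4] → '(n)'; at [4:7] → '(q)'; at [7:14] → '(30t9h)'.
`sub` substitutes 'X' at each match site.

'hXXXq4db'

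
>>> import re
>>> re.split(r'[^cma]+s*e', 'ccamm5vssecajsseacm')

Pattern: one or more of any character except [cma], then zero or more of a literal 's'; then a literal 'e'.
`split` removes every match and returns the 3 fragments in between.

['ccamm', 'ca', 'acm']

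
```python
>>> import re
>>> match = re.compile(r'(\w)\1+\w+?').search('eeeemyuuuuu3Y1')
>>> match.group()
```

'eeeem'

The backreference `\1` re-matches whatever the first group consumed, character for character.
The match spans [0:5] → 'eeeem'.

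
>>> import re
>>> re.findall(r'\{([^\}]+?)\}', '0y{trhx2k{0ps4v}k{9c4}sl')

['trhx2k{0ps4v', '9c4']

Because there's exactly one group, `findall` drops the full match and keeps group 1 from each hit.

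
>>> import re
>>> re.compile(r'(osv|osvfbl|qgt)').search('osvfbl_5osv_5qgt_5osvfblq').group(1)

'osv'

Alternation isn't longest-match — the leftmost alternative that fits at this position is chosen.
`search` walks the string left to right and returns the first match it finds.
The match spans [0:3] → 'osv'.
Captured: group 1 = 'osv'.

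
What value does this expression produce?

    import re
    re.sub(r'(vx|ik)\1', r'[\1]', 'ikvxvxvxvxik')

'ik[vx][vx]ik'

`\1` is not a pattern — it's the concrete string captured by group 1, re-applied verbatim.
The replacement refers to a captured group, so each match is rewritten using its own captured text.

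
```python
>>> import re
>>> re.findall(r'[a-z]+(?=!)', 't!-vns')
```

['t']

Lookahead/lookbehind check context without consuming it, so the matched span excludes the asserted characters.
`findall` yields the raw match text (1 of them) because the pattern has no groups.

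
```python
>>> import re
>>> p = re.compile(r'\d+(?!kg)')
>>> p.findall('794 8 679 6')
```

A negative assertion filters positions out without eating any characters.
Matches: at [0:3] → '794'; at [4:5] → '8'; at [6:9] → '679'; at [10:11] → '6'.
`findall` yields the raw match text (4 of them) because the pattern has no groups.

['794', '8', '679', '6']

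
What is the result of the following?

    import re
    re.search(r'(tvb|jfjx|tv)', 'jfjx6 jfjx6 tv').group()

'jfjx'

`re.search` scans for the first position where the pattern succeeds.
The match spans [0:4] → 'jfjx'.
Captured: group 1 = 'jfjx'.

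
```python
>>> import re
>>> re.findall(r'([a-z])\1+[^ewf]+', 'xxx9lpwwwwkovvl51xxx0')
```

`\1` has to match the exact text group 1 already captured.
Matches: at [0:6] match 'xxx9lp', group 1 = 'x'; at [6:21] match 'wwwwkovvl51xxx0', group 1 = 'w'.
Because there's exactly one group, `findall` drops the full match and keeps group 1 from each hit.

['x', 'w']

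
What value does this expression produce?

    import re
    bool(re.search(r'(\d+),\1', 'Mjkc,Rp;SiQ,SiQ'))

False

The backreference `\1` re-matches whatever the first group consumed, character for character.
`search` walks the string left to right and returns the first match it finds.
Here the pattern never matches, so the call returns None, and `bool(None)` is False.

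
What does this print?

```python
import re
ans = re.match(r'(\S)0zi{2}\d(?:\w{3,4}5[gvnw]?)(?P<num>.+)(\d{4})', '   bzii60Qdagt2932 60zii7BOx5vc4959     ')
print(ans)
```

Pattern: a non-whitespace character (captured); then the literal '0z', then exactly 2 of a literal 'i', then a digit; then 3 to 4 of a word character, then a literal '5', then optionally one of [gvnw] (non-capturing group); then one or more of any character (captured as 'num'); then exactly 4 of a digit (captured).
`re.match` only tries the pattern at the start of the string.
Here the string doesn't start with a match, so the call returns None.

None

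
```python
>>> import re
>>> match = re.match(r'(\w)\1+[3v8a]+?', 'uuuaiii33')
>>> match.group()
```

'uuua'

The backreference `\1` re-matches whatever the first group consumed, character for character.
`re.match` won't scan ahead — the pattern has to work from the very first character.
The match spans [0:4] → 'uuua'.
Captured: group 1 = 'u'.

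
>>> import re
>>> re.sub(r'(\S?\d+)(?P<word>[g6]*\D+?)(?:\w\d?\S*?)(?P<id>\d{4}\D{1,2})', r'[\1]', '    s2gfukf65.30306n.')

'    [s2]'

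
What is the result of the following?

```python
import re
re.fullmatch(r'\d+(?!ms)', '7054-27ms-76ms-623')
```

None

`(?!…)`/`(?<!…)` only lets a position through if the neighbouring text does NOT match; no characters are consumed.
`fullmatch` succeeds only if the pattern covers the string from start to end.
Here there's no way to consume every character, so the call returns None.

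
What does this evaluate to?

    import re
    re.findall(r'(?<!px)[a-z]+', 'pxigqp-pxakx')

['pxigqp', 'pxakx']

A negative assertion filters positions out without eating any characters.
Scanning left to right: at [0:6] → 'pxigqp'; at [7:12] → 'pxakx'.
Since nothing is captured, `findall` lists the 2 matched substrings directly.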